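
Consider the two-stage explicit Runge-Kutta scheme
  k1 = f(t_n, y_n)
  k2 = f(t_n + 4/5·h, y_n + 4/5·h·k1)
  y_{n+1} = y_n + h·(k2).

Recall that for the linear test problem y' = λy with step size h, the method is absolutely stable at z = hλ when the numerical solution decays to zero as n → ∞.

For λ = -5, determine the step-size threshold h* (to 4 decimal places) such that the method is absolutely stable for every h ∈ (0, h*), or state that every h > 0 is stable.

Set f=λy, z=hλ:
  k1=λy_n ⇒ h·k1=z·y_n;  k2=λ(1+4/5z)y_n ⇒ h·k2=z(1+4/5z)y_n
  y_{n+1}/y_n = 1 + z(1+4/5z) = 1 + z + 4/5z²
  ⇒ R(z) = 1 + z + 4/5z².

Boundary: |R(x)|=1, x<0.
x=-0.92: |R|=0.7571
R=1: x+4/5x²=0 ⇒ x=−5/4=-1.2500; min R=1−1/(4·4/5)=0.6875>−1
Confirm numerically:
  x=-0.840: |R|=0.72448 <1
  x=-0.772: |R|=0.70479 <1
  x=-0.538: |R|=0.69356 <1
  x=-1.719: |R|=1.64497 >1
  x=-1.669: |R|=1.55945 >1
  x=-1.441: |R|=1.22018 >1
Interval (-1.2500, 0).

(-1.2500,0); λ=-5 ⇒ h* = (5/4)/5 = 0.2500.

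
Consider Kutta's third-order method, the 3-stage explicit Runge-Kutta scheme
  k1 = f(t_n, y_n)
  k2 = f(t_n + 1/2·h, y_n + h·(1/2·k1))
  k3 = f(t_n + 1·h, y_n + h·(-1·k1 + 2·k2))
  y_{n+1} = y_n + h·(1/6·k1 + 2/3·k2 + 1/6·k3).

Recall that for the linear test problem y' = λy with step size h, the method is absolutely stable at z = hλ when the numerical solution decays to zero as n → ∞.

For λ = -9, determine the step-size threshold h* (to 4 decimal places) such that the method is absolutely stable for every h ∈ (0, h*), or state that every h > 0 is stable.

(-2.5127,0); λ=-9 ⇒ h* = 0.2792.

Set f=λy, z=hλ:
  order 3, 3-stage ⇒ R(z)=1+z+z^2/2+z^3/6
  (e.g. R(-0.95)=0.35835, |R|=0.35835)

Solve |R(x)|<1 on ℝ⁻.
x=-0.95: |R|=0.3584
|R(-2.35)|=0.7517 |R(-1.52)|=0.0499 |R(-1)|=0.3333
Bisect:
  x_lo=-2.9811 |R|=1.9531  x_hi=-0.0982 |R|=0.9064
  mid=-1.53966 |R|=0.03731 →hi
  mid=-2.26037 |R|=0.63054 →hi
  mid=-2.62073 |R|=1.18658 →lo
  mid=-2.44055 |R|=0.88518 →hi
  mid=-2.53064 |R|=1.02967 →lo
  mid=-2.48560 |R|=0.95591 →hi
  mid=-2.50812 |R|=0.99241 →hi
  mid=-2.51938 |R|=1.01094 →lo
  mid=-2.51375 |R|=1.00165 →lo
  mid=-2.51093 |R|=0.99702 →hi
  ...
  [-2.51287,-2.51269] ⇒ x*=-2.5127
Stable set (-2.5127, 0).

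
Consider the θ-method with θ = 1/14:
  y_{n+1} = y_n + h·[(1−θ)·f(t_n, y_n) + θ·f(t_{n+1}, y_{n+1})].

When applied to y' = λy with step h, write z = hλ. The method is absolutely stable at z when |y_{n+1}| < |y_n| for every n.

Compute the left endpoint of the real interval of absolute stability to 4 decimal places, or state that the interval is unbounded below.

Test eqn y'=λy, z=hλ:
  y_{n+1} = y_n + z·[13/14·y_n + 1/14·y_{n+1}] ⇒ (1 − 1/14z)y_{n+1} = (1 + 13/14z)y_n
  ⇒ R(z) = (1 + 13/14z)/(1 − 1/14z).

Find x<0 with |R(x)|<1.
x=-0.5: |R|=0.5172
R=−1: 1+13/14x = −1+1/14x ⇒ -6/7x=2 ⇒ x=2/(-6/7)=-2.3333
Confirm numerically:
  x=-1.948: |R|=0.71006 <1
  x=-1.652: |R|=0.47764 <1
  x=-1.212: |R|=0.11544 <1
  x=-1.134: |R|=0.04903 <1
  x=-2.892: |R|=1.39687 >1
  x=-2.876: |R|=1.38587 >1
Stable set (-2.3333, 0).

z* = -2.3333.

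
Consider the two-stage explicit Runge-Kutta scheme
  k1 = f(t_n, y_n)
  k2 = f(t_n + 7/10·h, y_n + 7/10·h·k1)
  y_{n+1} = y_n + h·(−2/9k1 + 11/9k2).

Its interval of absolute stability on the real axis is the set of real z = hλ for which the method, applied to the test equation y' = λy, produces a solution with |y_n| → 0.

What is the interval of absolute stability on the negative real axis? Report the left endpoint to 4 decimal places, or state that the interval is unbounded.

z∈(-1.1688,0).

On y'=λy, z=hλ:
  k1=λy_n ⇒ h·k1=z·y_n;  k2=λ(1+7/10z)y_n ⇒ h·k2=z(1+7/10z)y_n
  y_{n+1}/y_n = 1 − 2/9z + 11/9z(1+7/10z) = 1 + z + 77/90z²
  R(z) = 1 + z + 77/90z².

Solve |R(x)|<1 on ℝ⁻.
x=-0.34: |R|=0.7589
R=1: x+77/90x²=0 ⇒ x=−90/77=-1.1688; min R=1−1/(4·77/90)=0.7078>−1
Confirm numerically:
  x=-0.875: |R|=0.78003 <1
  x=-0.791: |R|=0.74430 <1
  x=-0.676: |R|=0.71497 <1
  x=-0.474: |R|=0.71822 <1
  x=-1.731: |R|=1.83255 >1
  x=-1.664: |R|=1.70494 >1
  x=-1.212: |R|=1.04476 >1
So |R|<1 on (-1.1688, 0).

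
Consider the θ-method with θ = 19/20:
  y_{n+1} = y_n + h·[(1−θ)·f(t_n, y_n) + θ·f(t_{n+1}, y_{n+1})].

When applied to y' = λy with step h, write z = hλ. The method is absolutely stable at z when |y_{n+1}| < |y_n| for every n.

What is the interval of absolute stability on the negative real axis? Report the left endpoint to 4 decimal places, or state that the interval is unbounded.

unbounded; (−∞, 0).

Test eqn y'=λy, z=hλ:
  y_{n+1} = y_n + z·[1/20·y_n + 19/20·y_{n+1}] ⇒ (1 − 19/20z)y_{n+1} = (1 + 1/20z)y_n
  Hence R(z) = (1 + 1/20z)/(1 − 19/20z).

Find x<0 with |R(x)|<1.
x=-1.2: |R|=0.4393
x=-2: |R|=0.3103
x=-10: |R|=0.0476
x=-100: |R|=0.0417
θ=19/20≥1/2 ⇒ |1+1/20x|<|1−19/20x| ∀x<0 ⇒ stable on all of ℝ⁻.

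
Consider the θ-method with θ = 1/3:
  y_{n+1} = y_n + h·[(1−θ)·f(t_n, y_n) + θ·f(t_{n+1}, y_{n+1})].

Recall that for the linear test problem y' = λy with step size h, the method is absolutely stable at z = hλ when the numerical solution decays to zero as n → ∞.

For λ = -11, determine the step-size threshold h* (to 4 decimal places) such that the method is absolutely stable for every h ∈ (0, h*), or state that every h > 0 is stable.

With y'=λy (z=hλ):
  y_{n+1} = y_n + z·[2/3·y_n + 1/3·y_{n+1}] ⇒ (1 − 1/3z)y_{n+1} = (1 + 2/3z)y_n
  ⇒ R(z) = (1 + 2/3z)/(1 − 1/3z).

Need |R(x)|<1, x<0.
x=-0.83: |R|=0.3499
R=−1: 1+2/3x = −1+1/3x ⇒ -1/3x=2 ⇒ x=2/(-1/3)=-6.0000
Confirm numerically:
  x=-5.559: |R|=0.94848 <1
  x=-5.448: |R|=0.93466 <1
  x=-3.830: |R|=0.68228 <1
  x=-6.444: |R|=1.04701 >1
  x=-6.211: |R|=1.02291 >1
  x=-6.179: |R|=1.01950 >1
Interval (-6.0000, 0).

(-6.0000,0); λ=-11 ⇒ h* = (6)/11 = 0.5455.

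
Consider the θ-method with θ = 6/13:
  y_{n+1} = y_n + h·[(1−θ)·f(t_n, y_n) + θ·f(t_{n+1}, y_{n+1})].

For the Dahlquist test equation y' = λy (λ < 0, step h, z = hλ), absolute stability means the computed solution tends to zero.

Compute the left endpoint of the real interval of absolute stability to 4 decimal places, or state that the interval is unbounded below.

z* = -26.0000.

Set f=λy, z=hλ:
  y_{n+1} = y_n + z·[7/13·y_n + 6/13·y_{n+1}] ⇒ (1 − 6/13z)y_{n+1} = (1 + 7/13z)y_n
  Hence R(z) = (1 + 7/13z)/(1 − 6/13z).

Solve |R(x)|<1 on ℝ⁻.
x=-1: |R|=0.3158
R=−1: 1+7/13x = −1+6/13x ⇒ -1/13x=2 ⇒ x=2/(-1/13)=-26.0000
Confirm numerically:
  x=-22.526: |R|=0.97655 <1
  x=-20.437: |R|=0.95898 <1
  x=-18.401: |R|=0.93842 <1
  x=-10.433: |R|=0.79408 <1
  x=-26.412: |R|=1.00240 >1
  x=-26.368: |R|=1.00215 >1
  x=-26.361: |R|=1.00211 >1
So |R|<1 on (-26.0000, 0).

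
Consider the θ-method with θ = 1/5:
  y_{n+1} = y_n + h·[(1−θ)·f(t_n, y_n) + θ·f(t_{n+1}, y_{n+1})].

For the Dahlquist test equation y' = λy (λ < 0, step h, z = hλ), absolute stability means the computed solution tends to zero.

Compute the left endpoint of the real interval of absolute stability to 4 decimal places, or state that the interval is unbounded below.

z* = -3.3333.

Test eqn y'=λy, z=hλ:
  y_{n+1} = y_n + z·[4/5·y_n + 1/5·y_{n+1}] ⇒ (1 − 1/5z)y_{n+1} = (1 + 4/5z)y_n
  ⇒ R(z) = (1 + 4/5z)/(1 − 1/5z).

Find x<0 with |R(x)|<1.
x=-0.63: |R|=0.4405
R=−1: 1+4/5x = −1+1/5x ⇒ -3/5x=2 ⇒ x=2/(-3/5)=-3.3333
Confirm numerically:
  x=-2.751: |R|=0.77461 <1
  x=-2.467: |R|=0.65194 <1
  x=-2.417: |R|=0.62936 <1
  x=-1.624: |R|=0.22585 <1
  x=-3.728: |R|=1.13566 >1
  x=-3.720: |R|=1.13303 >1
  x=-3.693: |R|=1.12412 >1
So |R|<1 on (-3.3333, 0).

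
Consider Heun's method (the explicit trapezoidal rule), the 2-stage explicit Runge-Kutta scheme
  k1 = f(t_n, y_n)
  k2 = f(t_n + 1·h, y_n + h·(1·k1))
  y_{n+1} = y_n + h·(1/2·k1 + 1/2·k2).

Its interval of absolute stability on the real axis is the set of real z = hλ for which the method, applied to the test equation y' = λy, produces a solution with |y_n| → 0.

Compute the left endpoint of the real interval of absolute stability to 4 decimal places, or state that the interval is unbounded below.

z* = -2.0000.

With y'=λy (z=hλ):
  order 2, 2-stage ⇒ R(z)=1+z+z^2/2
  (e.g. R(-1.74)=0.77380, |R|=0.77380)

Need |R(x)|<1, x<0.
x=-1.74: |R|=0.7738
|R(-2.26)|=1.2938
Bisect:
  x_lo=-2.6841 |R|=1.9180  x_hi=-0.2881 |R|=0.7534
  mid=-1.48606 |R|=0.61813 →hi
  mid=-2.08506 |R|=1.08868 →lo
  mid=-1.78556 |R|=0.80855 →hi
  mid=-1.93531 |R|=0.93740 →hi
  mid=-2.01018 |R|=1.01024 →lo
  mid=-1.97275 |R|=0.97312 →hi
  mid=-1.99147 |R|=0.99150 →hi
  mid=-2.00083 |R|=1.00083 →lo
  mid=-1.99615 |R|=0.99615 →hi
  mid=-1.99849 |R|=0.99849 →hi
  ...
  [-2.00009,-1.99995] ⇒ x*=-2.0000
So |R|<1 on (-2.0000, 0).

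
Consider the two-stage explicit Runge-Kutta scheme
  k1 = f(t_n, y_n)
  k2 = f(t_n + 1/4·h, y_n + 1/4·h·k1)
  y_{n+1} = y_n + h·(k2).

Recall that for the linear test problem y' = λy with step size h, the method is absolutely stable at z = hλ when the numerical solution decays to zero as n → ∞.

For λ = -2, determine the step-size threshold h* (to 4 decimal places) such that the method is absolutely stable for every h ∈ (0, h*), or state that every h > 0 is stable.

On y'=λy, z=hλ:
  k1=λy_n ⇒ h·k1=z·y_n;  k2=λ(1+1/4z)y_n ⇒ h·k2=z(1+1/4z)y_n
  y_{n+1}/y_n = 1 + z(1+1/4z) = 1 + z + 1/4z²
  Hence R(z) = 1 + z + 1/4z².

Find x<0 with |R(x)|<1.
x=-1.7: |R|=0.0225
R=1: x+1/4x²=0 ⇒ x=−4=-4.0000; min R=1−1/(4·1/4)=0.0000>−1
Confirm numerically:
  x=-3.924: |R|=0.92544 <1
  x=-2.898: |R|=0.20160 <1
  x=-2.490: |R|=0.06003 <1
  x=-4.480: |R|=1.53760 >1
  x=-4.470: |R|=1.52522 >1
  x=-4.459: |R|=1.51167 >1
Interval (-4.0000, 0).

(-4.0000,0); λ=-2 ⇒ h* = (4)/2 = 2.0000.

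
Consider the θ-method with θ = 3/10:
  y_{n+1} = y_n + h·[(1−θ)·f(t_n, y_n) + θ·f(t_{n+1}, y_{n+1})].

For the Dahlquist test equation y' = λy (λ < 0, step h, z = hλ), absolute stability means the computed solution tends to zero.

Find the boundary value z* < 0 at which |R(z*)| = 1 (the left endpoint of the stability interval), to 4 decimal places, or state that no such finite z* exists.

Set f=λy, z=hλ:
  y_{n+1} = y_n + z·[7/10·y_n + 3/10·y_{n+1}] ⇒ (1 − 3/10z)y_{n+1} = (1 + 7/10z)y_n
  ⇒ R(z) = (1 + 7/10z)/(1 − 3/10z).

Boundary: |R(x)|=1, x<0.
x=-1.46: |R|=0.0153
R=−1: 1+7/10x = −1+3/10x ⇒ -2/5x=2 ⇒ x=2/(-2/5)=-5.0000
Confirm numerically:
  x=-4.936: |R|=0.98968 <1
  x=-4.751: |R|=0.95893 <1
  x=-4.195: |R|=0.85743 <1
  x=-5.239: |R|=1.03717 >1
  x=-5.190: |R|=1.02972 >1
Stable set (-5.0000, 0).

z* = -5.0000.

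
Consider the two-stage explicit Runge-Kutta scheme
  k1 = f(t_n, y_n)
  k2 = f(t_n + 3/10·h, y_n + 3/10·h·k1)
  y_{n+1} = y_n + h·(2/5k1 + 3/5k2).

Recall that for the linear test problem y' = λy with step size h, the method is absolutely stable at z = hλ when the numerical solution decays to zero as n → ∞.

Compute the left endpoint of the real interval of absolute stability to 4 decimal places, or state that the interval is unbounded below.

Set f=λy, z=hλ:
  k1=λy_n ⇒ h·k1=z·y_n;  k2=λ(1+3/10z)y_n ⇒ h·k2=z(1+3/10z)y_n
  y_{n+1}/y_n = 1 + 2/5z + 3/5z(1+3/10z) = 1 + z + 9/50z²
  so R(z) = 1 + z + 9/50z².

Need |R(x)|<1, x<0.
x=-0.6: |R|=0.4648
R=1: x+9/50x²=0 ⇒ x=−50/9=-5.5556; min R=1−1/(4·9/50)=-0.3889>−1
Confirm numerically:
  x=-4.052: |R|=0.09663 <1
  x=-3.067: |R|=0.37383 <1
  x=-2.636: |R|=0.38527 <1
  x=-2.403: |R|=0.36361 <1
  x=-5.855: |R|=1.31558 >1
  x=-5.833: |R|=1.29130 >1
Stable set (-5.5556, 0).

left endpoint -5.5556.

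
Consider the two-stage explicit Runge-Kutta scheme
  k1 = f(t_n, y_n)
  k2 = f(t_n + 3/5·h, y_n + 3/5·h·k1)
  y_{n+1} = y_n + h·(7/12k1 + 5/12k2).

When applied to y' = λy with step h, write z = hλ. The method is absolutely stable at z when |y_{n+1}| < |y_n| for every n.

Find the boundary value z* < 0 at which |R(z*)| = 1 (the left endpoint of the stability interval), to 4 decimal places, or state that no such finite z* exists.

With y'=λy (z=hλ):
  k1=λy_n ⇒ h·k1=z·y_n;  k2=λ(1+3/5z)y_n ⇒ h·k2=z(1+3/5z)y_n
  y_{n+1}/y_n = 1 + 7/12z + 5/12z(1+3/5z) = 1 + z + 1/4z²
  Hence R(z) = 1 + z + 1/4z².

Need |R(x)|<1, x<0.
x=-1.56: |R|=0.0484
R=1: x+1/4x²=0 ⇒ x=−4=-4.0000; min R=1−1/(4·1/4)=0.0000>−1
Confirm numerically:
  x=-3.880: |R|=0.88360 <1
  x=-2.867: |R|=0.18792 <1
  x=-1.980: |R|=0.00010 <1
  x=-4.534: |R|=1.60529 >1
  x=-4.056: |R|=1.05678 >1
  x=-4.043: |R|=1.04346 >1
Interval (-4.0000, 0).

left endpoint -4.0000.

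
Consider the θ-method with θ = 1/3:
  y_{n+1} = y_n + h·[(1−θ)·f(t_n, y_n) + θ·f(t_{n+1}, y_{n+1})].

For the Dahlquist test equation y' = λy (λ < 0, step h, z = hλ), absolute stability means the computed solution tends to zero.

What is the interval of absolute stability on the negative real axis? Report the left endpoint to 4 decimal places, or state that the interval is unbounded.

Set f=λy, z=hλ:
  y_{n+1} = y_n + z·[2/3·y_n + 1/3·y_{n+1}] ⇒ (1 − 1/3z)y_{n+1} = (1 + 2/3z)y_n
  Hence R(z) = (1 + 2/3z)/(1 − 1/3z).

Need |R(x)|<1, x<0.
x=-0.53: |R|=0.5496
R=−1: 1+2/3x = −1+1/3x ⇒ -1/3x=2 ⇒ x=2/(-1/3)=-6.0000
Confirm numerically:
  x=-5.793: |R|=0.97646 <1
  x=-4.936: |R|=0.86593 <1
  x=-2.738: |R|=0.43151 <1
  x=-6.525: |R|=1.05512 >1
  x=-6.464: |R|=1.04903 >1
  x=-6.318: |R|=1.03413 >1
So |R|<1 on (-6.0000, 0).

z∈(-6.0000,0).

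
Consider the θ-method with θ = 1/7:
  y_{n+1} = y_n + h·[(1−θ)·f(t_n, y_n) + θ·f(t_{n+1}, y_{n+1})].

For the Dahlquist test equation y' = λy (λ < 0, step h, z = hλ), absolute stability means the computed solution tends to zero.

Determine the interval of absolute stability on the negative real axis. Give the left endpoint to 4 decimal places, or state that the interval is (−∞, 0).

(-2.8000, 0).

With y'=λy (z=hλ):
  y_{n+1} = y_n + z·[6/7·y_n + 1/7·y_{n+1}] ⇒ (1 − 1/7z)y_{n+1} = (1 + 6/7z)y_n
  R(z) = (1 + 6/7z)/(1 − 1/7z).

Find x<0 with |R(x)|<1.
x=-0.36: |R|=0.6576
R=−1: 1+6/7x = −1+1/7x ⇒ -5/7x=2 ⇒ x=2/(-5/7)=-2.8000
Confirm numerically:
  x=-2.260: |R|=0.70842 <1
  x=-2.057: |R|=0.58982 <1
  x=-2.027: |R|=0.57184 <1
  x=-1.652: |R|=0.33657 <1
  x=-3.106: |R|=1.15140 >1
  x=-3.082: |R|=1.13985 >1
So |R|<1 on (-2.8000, 0).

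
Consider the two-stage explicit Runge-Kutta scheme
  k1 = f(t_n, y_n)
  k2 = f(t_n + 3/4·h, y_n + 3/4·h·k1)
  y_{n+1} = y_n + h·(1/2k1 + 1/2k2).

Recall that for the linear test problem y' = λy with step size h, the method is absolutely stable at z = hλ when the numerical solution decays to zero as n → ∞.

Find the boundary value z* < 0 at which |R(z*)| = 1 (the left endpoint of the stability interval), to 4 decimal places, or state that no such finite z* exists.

On y'=λy, z=hλ:
  k1=λy_n ⇒ h·k1=z·y_n;  k2=λ(1+3/4z)y_n ⇒ h·k2=z(1+3/4z)y_n
  y_{n+1}/y_n = 1 + 1/2z + 1/2z(1+3/4z) = 1 + z + 3/8z²
  ⇒ R(z) = 1 + z + 3/8z².

Need |R(x)|<1, x<0.
x=-1.51: |R|=0.3450
R=1: x+3/8x²=0 ⇒ x=−8/3=-2.6667; min R=1−1/(4·3/8)=0.3333>−1
Confirm numerically:
  x=-1.790: |R|=0.41154 <1
  x=-1.347: |R|=0.33340 <1
  x=-1.082: |R|=0.35702 <1
  x=-3.039: |R|=1.42432 >1
  x=-2.913: |R|=1.26909 >1
  x=-2.785: |R|=1.12358 >1
Interval (-2.6667, 0).

left endpoint -2.6667.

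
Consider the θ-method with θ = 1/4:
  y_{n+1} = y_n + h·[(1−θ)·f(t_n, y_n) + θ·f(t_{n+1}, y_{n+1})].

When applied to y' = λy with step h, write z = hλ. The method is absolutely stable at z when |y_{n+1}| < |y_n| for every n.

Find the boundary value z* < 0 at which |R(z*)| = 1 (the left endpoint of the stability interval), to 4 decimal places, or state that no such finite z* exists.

left endpoint -4.0000.

With y'=λy (z=hλ):
  y_{n+1} = y_n + z·[3/4·y_n + 1/4·y_{n+1}] ⇒ (1 − 1/4z)y_{n+1} = (1 + 3/4z)y_n
  ⇒ R(z) = (1 + 3/4z)/(1 − 1/4z).

Find x<0 with |R(x)|<1.
x=-0.43: |R|=0.6117
R=−1: 1+3/4x = −1+1/4x ⇒ -1/2x=2 ⇒ x=2/(-1/2)=-4.0000
Confirm numerically:
  x=-3.607: |R|=0.89667 <1
  x=-3.335: |R|=0.81868 <1
  x=-2.472: |R|=0.52781 <1
  x=-1.811: |R|=0.24660 <1
  x=-4.420: |R|=1.09976 >1
  x=-4.288: |R|=1.06950 >1
So |R|<1 on (-4.0000, 0).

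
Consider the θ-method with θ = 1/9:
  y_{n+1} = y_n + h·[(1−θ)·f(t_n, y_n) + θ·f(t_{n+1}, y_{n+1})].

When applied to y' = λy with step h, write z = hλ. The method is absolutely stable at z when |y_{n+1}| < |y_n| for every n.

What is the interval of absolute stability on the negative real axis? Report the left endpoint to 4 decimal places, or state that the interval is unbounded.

With y'=λy (z=hλ):
  y_{n+1} = y_n + z·[8/9·y_n + 1/9·y_{n+1}] ⇒ (1 − 1/9z)y_{n+1} = (1 + 8/9z)y_n
  ⇒ R(z) = (1 + 8/9z)/(1 − 1/9z).

Boundary: |R(x)|=1, x<0.
x=-1.31: |R|=0.1435
R=−1: 1+8/9x = −1+1/9x ⇒ -7/9x=2 ⇒ x=2/(-7/9)=-2.5714
Confirm numerically:
  x=-2.546: |R|=0.98458 <1
  x=-2.178: |R|=0.75362 <1
  x=-2.130: |R|=0.72237 <1
  x=-1.868: |R|=0.54693 <1
  x=-3.149: |R|=1.33278 >1
  x=-2.862: |R|=1.17147 >1
  x=-2.703: |R|=1.07870 >1
So |R|<1 on (-2.5714, 0).

(-2.5714, 0).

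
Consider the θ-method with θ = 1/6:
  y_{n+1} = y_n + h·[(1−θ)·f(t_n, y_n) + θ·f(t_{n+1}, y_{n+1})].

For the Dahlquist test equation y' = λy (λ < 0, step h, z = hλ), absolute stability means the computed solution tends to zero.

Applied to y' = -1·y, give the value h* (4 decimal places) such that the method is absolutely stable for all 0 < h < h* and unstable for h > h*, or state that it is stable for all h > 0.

(-3.0000,0); λ=-1 ⇒ h* = (3)/1 = 3.0000.

On y'=λy, z=hλ:
  y_{n+1} = y_n + z·[5/6·y_n + 1/6·y_{n+1}] ⇒ (1 − 1/6z)y_{n+1} = (1 + 5/6z)y_n
  so R(z) = (1 + 5/6z)/(1 − 1/6z).

Find x<0 with |R(x)|<1.
x=-1.52: |R|=0.2128
R=−1: 1+5/6x = −1+1/6x ⇒ -2/3x=2 ⇒ x=2/(-2/3)=-3.0000
Confirm numerically:
  x=-2.395: |R|=0.71173 <1
  x=-2.326: |R|=0.67620 <1
  x=-2.127: |R|=0.57032 <1
  x=-1.511: |R|=0.20703 <1
  x=-3.314: |R|=1.13485 >1
  x=-3.250: |R|=1.10811 >1
  x=-3.067: |R|=1.02956 >1
So |R|<1 on (-3.0000, 0).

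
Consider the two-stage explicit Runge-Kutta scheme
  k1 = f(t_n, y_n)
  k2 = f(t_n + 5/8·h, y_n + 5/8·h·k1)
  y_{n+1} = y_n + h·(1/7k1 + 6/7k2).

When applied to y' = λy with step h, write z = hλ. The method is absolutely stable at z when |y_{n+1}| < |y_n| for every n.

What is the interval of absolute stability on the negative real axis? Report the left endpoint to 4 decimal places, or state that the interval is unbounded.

Test eqn y'=λy, z=hλ:
  k1=λy_n ⇒ h·k1=z·y_n;  k2=λ(1+5/8z)y_n ⇒ h·k2=z(1+5/8z)y_n
  y_{n+1}/y_n = 1 + 1/7z + 6/7z(1+5/8z) = 1 + z + 15/28z²
  ⇒ R(z) = 1 + z + 15/28z².

Need |R(x)|<1, x<0.
x=-0.67: |R|=0.5705
R=1: x+15/28x²=0 ⇒ x=−28/15=-1.8667; min R=1−1/(4·15/28)=0.5333>−1
Confirm numerically:
  x=-1.764: |R|=0.90298 <1
  x=-1.526: |R|=0.72151 <1
  x=-1.469: |R|=0.68705 <1
  x=-0.903: |R|=0.53383 <1
  x=-2.431: |R|=1.73494 >1
  x=-2.338: |R|=1.59034 >1
  x=-2.154: |R|=1.33156 >1
Interval (-1.8667, 0).

z∈(-1.8667,0).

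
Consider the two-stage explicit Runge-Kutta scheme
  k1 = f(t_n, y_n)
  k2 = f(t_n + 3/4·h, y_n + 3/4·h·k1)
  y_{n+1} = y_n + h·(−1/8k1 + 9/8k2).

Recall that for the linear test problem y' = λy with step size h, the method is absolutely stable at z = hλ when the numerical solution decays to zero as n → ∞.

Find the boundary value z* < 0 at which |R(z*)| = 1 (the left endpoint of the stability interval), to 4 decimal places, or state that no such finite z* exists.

z* = -1.1852.

With y'=λy (z=hλ):
  k1=λy_n ⇒ h·k1=z·y_n;  k2=λ(1+3/4z)y_n ⇒ h·k2=z(1+3/4z)y_n
  y_{n+1}/y_n = 1 − 1/8z + 9/8z(1+3/4z) = 1 + z + 27/32z²
  Hence R(z) = 1 + z + 27/32z².

Find x<0 with |R(x)|<1.
x=-0.68: |R|=0.7102
R=1: x+27/32x²=0 ⇒ x=−32/27=-1.1852; min R=1−1/(4·27/32)=0.7037>−1
Confirm numerically:
  x=-1.024: |R|=0.86074 <1
  x=-0.802: |R|=0.74070 <1
  x=-0.711: |R|=0.71553 <1
  x=-1.671: |R|=1.68495 >1
  x=-1.577: |R|=1.52135 >1
Stable set (-1.1852, 0).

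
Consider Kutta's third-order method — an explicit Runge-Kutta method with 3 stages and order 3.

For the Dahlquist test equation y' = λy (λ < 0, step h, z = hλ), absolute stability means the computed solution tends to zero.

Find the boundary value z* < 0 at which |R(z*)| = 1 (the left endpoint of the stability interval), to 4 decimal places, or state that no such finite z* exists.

Test eqn y'=λy, z=hλ:
  order 3, 3-stage ⇒ R(z)=1+z+z^2/2+z^3/6
  (e.g. R(-0.71)=0.48240, |R|=0.48240)

Find x<0 with |R(x)|<1.
x=-0.71: |R|=0.4824
|R(-2.49)|=0.9630 |R(-2.27)|=0.6431 |R(-1.76)|=0.1198
Bisect:
  x_lo=-2.9272 |R|=1.8233  x_hi=-0.0741 |R|=0.9286
  mid=-1.50067 |R|=0.06208 →hi
  mid=-2.21395 |R|=0.57180 →hi
  mid=-2.57058 |R|=1.09766 →lo
  mid=-2.39226 |R|=0.81259 →hi
  mid=-2.48142 |R|=0.94924 →hi
  mid=-2.52600 |R|=1.02193 →lo
  mid=-2.50371 |R|=0.98521 →hi
  ...
  [-2.51277,-2.51259] ⇒ x*=-2.5127
Stable set (-2.5127, 0).

left endpoint -2.5127.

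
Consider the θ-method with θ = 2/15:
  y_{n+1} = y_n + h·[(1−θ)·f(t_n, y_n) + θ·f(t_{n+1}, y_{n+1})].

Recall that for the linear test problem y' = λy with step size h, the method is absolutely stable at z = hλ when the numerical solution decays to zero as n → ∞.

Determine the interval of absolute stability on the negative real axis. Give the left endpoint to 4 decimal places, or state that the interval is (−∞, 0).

z∈(-2.7273,0).

With y'=λy (z=hλ):
  y_{n+1} = y_n + z·[13/15·y_n + 2/15·y_{n+1}] ⇒ (1 − 2/15z)y_{n+1} = (1 + 13/15z)y_n
  Hence R(z) = (1 + 13/15z)/(1 − 2/15z).

Need |R(x)|<1, x<0.
x=-0.79: |R|=0.2853
R=−1: 1+13/15x = −1+2/15x ⇒ -11/15x=2 ⇒ x=2/(-11/15)=-2.7273
Confirm numerically:
  x=-2.663: |R|=0.96522 <1
  x=-2.107: |R|=0.64489 <1
  x=-1.961: |R|=0.55454 <1
  x=-3.200: |R|=1.24299 >1
  x=-2.862: |R|=1.07151 >1
So |R|<1 on (-2.7273, 0).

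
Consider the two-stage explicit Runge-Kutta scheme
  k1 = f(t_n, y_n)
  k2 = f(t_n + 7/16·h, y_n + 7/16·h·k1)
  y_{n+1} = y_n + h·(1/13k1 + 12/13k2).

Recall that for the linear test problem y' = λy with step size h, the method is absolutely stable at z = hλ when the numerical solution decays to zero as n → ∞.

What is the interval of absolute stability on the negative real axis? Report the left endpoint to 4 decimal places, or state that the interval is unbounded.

On y'=λy, z=hλ:
  k1=λy_n ⇒ h·k1=z·y_n;  k2=λ(1+7/16z)y_n ⇒ h·k2=z(1+7/16z)y_n
  y_{n+1}/y_n = 1 + 1/13z + 12/13z(1+7/16z) = 1 + z + 21/52z²
  Hence R(z) = 1 + z + 21/52z².

Need |R(x)|<1, x<0.
x=-0.65: |R|=0.5206
R=1: x+21/52x²=0 ⇒ x=−52/21=-2.4762; min R=1−1/(4·21/52)=0.3810>−1
Confirm numerically:
  x=-2.427: |R|=0.95179 <1
  x=-1.738: |R|=0.48188 <1
  x=-1.281: |R|=0.38170 <1
  x=-3.060: |R|=1.72145 >1
  x=-2.994: |R|=1.62609 >1
  x=-2.560: |R|=1.08665 >1
So |R|<1 on (-2.4762, 0).

(-2.4762, 0).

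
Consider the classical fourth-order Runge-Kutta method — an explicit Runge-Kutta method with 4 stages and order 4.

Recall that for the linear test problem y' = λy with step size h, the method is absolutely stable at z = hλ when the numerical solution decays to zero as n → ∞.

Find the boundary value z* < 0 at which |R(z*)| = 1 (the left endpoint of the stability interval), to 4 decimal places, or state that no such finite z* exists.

z* = -2.7853.

On y'=λy, z=hλ:
  order 4, 4-stage ⇒ R(z)=1+z+z^2/2+z^3/6+z^4/24
  (e.g. R(-1.75)=0.27881, |R|=0.27881)

Need |R(x)|<1, x<0.
x=-1.75: |R|=0.2788
|R(-2.81)|=1.0379 |R(-1.96)|=0.3208 |R(-0.89)|=0.4147
Bisect:
  x_lo=-3.1575 |R|=1.7223  x_hi=-0.1868 |R|=0.8296
  mid=-1.67213 |R|=0.27240 →hi
  mid=-2.41482 |R|=0.57077 →hi
  mid=-2.78616 |R|=1.00130 →lo
  mid=-2.60049 |R|=0.75529 →hi
  mid=-2.69332 |R|=0.86996 →hi
  mid=-2.73974 |R|=0.93346 →hi
  mid=-2.76295 |R|=0.96683 →hi
  mid=-2.77455 |R|=0.98393 →hi
  ...
  [-2.78543,-2.78525] ⇒ x*=-2.7853
So |R|<1 on (-2.7853, 0).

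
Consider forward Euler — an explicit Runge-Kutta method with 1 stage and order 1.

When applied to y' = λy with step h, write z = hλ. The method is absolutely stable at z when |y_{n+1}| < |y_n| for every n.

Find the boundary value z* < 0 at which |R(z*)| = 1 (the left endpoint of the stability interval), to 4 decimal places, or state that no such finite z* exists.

left endpoint -2.0000.

Set f=λy, z=hλ:
  order 1, 1-stage ⇒ R(z)=1+z
  (e.g. R(-1.67)=-0.67000, |R|=0.67000)

Find x<0 with |R(x)|<1.
x=-1.67: |R|=0.6700
|R(-2.18)|=1.1800 |R(-1.49)|=0.4900 |R(-1.32)|=0.3200
Bisect:
  x_lo=-2.5889 |R|=1.5889  x_hi=-0.1318 |R|=0.8682
  mid=-1.36034 |R|=0.36034 →hi
  mid=-1.97463 |R|=0.97463 →hi
  mid=-2.28177 |R|=1.28177 →lo
  mid=-2.12820 |R|=1.12820 →lo
  mid=-2.05141 |R|=1.05141 →lo
  mid=-2.01302 |R|=1.01302 →lo
  mid=-1.99382 |R|=0.99382 →hi
  mid=-2.00342 |R|=1.00342 →lo
  mid=-1.99862 |R|=0.99862 →hi
  mid=-2.00102 |R|=1.00102 →lo
  ...
  [-2.00012,-1.99997] ⇒ x*=-2.0000
Interval (-2.0000, 0).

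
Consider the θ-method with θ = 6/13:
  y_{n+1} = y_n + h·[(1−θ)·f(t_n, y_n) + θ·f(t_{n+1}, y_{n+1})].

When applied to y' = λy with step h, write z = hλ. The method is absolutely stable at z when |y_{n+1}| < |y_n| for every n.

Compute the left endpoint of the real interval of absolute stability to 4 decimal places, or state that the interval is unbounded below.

left endpoint -26.0000.

On y'=λy, z=hλ:
  y_{n+1} = y_n + z·[7/13·y_n + 6/13·y_{n+1}] ⇒ (1 − 6/13z)y_{n+1} = (1 + 7/13z)y_n
  so R(z) = (1 + 7/13z)/(1 − 6/13z).

Find x<0 with |R(x)|<1.
x=-0.85: |R|=0.3895
R=−1: 1+7/13x = −1+6/13x ⇒ -1/13x=2 ⇒ x=2/(-1/13)=-26.0000
Confirm numerically:
  x=-24.661: |R|=0.99168 <1
  x=-17.691: |R|=0.93026 <1
  x=-17.602: |R|=0.92920 <1
  x=-26.420: |R|=1.00245 >1
  x=-26.393: |R|=1.00229 >1
  x=-26.123: |R|=1.00072 >1
Stable set (-26.0000, 0).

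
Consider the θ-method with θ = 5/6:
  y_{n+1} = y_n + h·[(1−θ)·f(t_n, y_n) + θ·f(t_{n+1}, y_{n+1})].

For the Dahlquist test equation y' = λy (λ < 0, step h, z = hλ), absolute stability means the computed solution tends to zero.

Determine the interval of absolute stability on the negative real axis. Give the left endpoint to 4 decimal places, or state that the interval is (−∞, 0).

unbounded; (−∞, 0).

On y'=λy, z=hλ:
  y_{n+1} = y_n + z·[1/6·y_n + 5/6·y_{n+1}] ⇒ (1 − 5/6z)y_{n+1} = (1 + 1/6z)y_n
  R(z) = (1 + 1/6z)/(1 − 5/6z).

Boundary: |R(x)|=1, x<0.
x=-1.39: |R|=0.3560
x=-2: |R|=0.2500
x=-10: |R|=0.0714
x=-100: |R|=0.1858
θ=5/6≥1/2 ⇒ |1+1/6x|<|1−5/6x| ∀x<0 ⇒ stable on all of ℝ⁻.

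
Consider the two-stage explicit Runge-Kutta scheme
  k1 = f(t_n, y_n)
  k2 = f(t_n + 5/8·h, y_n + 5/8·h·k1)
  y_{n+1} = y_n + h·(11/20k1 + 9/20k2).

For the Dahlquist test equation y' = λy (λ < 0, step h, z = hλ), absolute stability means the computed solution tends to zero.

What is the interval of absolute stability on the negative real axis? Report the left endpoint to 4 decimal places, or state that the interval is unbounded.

Test eqn y'=λy, z=hλ:
  k1=λy_n ⇒ h·k1=z·y_n;  k2=λ(1+5/8z)y_n ⇒ h·k2=z(1+5/8z)y_n
  y_{n+1}/y_n = 1 + 11/20z + 9/20z(1+5/8z) = 1 + z + 9/32z²
  ⇒ R(z) = 1 + z + 9/32z².

Find x<0 with |R(x)|<1.
x=-0.32: |R|=0.7088
R=1: x+9/32x²=0 ⇒ x=−32/9=-3.5556; min R=1−1/(4·9/32)=0.1111>−1
Confirm numerically:
  x=-3.503: |R|=0.94822 <1
  x=-3.424: |R|=0.87331 <1
  x=-3.168: |R|=0.65469 <1
  x=-4.131: |R|=1.66858 >1
  x=-3.748: |R|=1.20286 >1
  x=-3.585: |R|=1.02969 >1
So |R|<1 on (-3.5556, 0).

z∈(-3.5556,0).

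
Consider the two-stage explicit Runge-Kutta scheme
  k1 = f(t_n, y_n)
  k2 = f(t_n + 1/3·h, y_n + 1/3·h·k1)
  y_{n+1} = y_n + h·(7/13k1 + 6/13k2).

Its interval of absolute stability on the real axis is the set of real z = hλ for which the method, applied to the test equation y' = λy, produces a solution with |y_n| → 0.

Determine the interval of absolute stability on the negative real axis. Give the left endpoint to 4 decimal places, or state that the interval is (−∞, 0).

Test eqn y'=λy, z=hλ:
  k1=λy_n ⇒ h·k1=z·y_n;  k2=λ(1+1/3z)y_n ⇒ h·k2=z(1+1/3z)y_n
  y_{n+1}/y_n = 1 + 7/13z + 6/13z(1+1/3z) = 1 + z + 2/13z²
  R(z) = 1 + z + 2/13z².

Solve |R(x)|<1 on ℝ⁻.
x=-1.79: |R|=0.2971
R=1: x+2/13x²=0 ⇒ x=−13/2=-6.5000; min R=1−1/(4·2/13)=-0.6250>−1
Confirm numerically:
  x=-6.344: |R|=0.84774 <1
  x=-6.033: |R|=0.56655 <1
  x=-5.116: |R|=0.08931 <1
  x=-4.738: |R|=0.28436 <1
  x=-7.040: |R|=1.58486 >1
  x=-6.932: |R|=1.46071 >1
  x=-6.770: |R|=1.28122 >1
Interval (-6.5000, 0).

z∈(-6.5000,0).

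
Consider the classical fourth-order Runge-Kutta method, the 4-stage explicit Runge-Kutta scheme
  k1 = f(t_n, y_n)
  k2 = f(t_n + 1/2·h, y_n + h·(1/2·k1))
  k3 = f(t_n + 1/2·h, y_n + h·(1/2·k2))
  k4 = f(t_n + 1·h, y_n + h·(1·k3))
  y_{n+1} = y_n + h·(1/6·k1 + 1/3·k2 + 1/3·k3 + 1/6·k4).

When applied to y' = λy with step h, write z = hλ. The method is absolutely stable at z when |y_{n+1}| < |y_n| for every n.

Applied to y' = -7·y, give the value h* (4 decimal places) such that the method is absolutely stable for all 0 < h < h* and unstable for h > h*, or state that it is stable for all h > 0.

Test eqn y'=λy, z=hλ:
  order 4, 4-stage ⇒ R(z)=1+z+z^2/2+z^3/6+z^4/24
  (e.g. R(-1.49)=0.27409, |R|=0.27409)

Solve |R(x)|<1 on ℝ⁻.
x=-1.49: |R|=0.2741
|R(-1.7)|=0.2742 |R(-1.53)|=0.2718 |R(-0.82)|=0.4431
Bisect:
  x_lo=-3.5308 |R|=2.8418  x_hi=-0.3067 |R|=0.7359
  mid=-1.91873 |R|=0.30946 →hi
  mid=-2.72475 |R|=0.91249 →hi
  mid=-3.12776 |R|=1.65162 →lo
  mid=-2.92625 |R|=1.23417 →lo
  mid=-2.82550 |R|=1.06233 →lo
  mid=-2.77512 |R|=0.98478 →hi
  mid=-2.80031 |R|=1.02288 →lo
  ...
  [-2.78536,-2.78516] ⇒ x*=-2.7853
Interval (-2.7853, 0).

(-2.7853,0); λ=-7 ⇒ h* = 0.3979.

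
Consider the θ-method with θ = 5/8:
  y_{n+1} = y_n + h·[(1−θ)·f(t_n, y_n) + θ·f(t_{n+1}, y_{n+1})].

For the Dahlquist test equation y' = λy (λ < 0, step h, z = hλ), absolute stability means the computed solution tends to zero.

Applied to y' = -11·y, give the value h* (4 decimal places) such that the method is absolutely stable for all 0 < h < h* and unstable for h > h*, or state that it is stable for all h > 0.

Set f=λy, z=hλ:
  y_{n+1} = y_n + z·[3/8·y_n + 5/8·y_{n+1}] ⇒ (1 − 5/8z)y_{n+1} = (1 + 3/8z)y_n
  ⇒ R(z) = (1 + 3/8z)/(1 − 5/8z).

Find x<0 with |R(x)|<1.
x=-1.23: |R|=0.3046
x=-2: |R|=0.1111
x=-10: |R|=0.3793
x=-100: |R|=0.5748
θ=5/8≥1/2 ⇒ |1+3/8x|<|1−5/8x| ∀x<0 ⇒ interval (−∞,0).

interval (−∞, 0). Any h>0 works for λ=-11.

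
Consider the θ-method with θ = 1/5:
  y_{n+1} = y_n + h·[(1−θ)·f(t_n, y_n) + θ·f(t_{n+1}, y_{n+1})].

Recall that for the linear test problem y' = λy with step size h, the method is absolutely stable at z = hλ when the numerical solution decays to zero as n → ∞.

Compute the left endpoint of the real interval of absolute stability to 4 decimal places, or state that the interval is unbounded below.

Set f=λy, z=hλ:
  y_{n+1} = y_n + z·[4/5·y_n + 1/5·y_{n+1}] ⇒ (1 − 1/5z)y_{n+1} = (1 + 4/5z)y_n
  Hence R(z) = (1 + 4/5z)/(1 − 1/5z).

Need |R(x)|<1, x<0.
x=-1.57: |R|=0.1948
R=−1: 1+4/5x = −1+1/5x ⇒ -3/5x=2 ⇒ x=2/(-3/5)=-3.3333
Confirm numerically:
  x=-3.236: |R|=0.96455 <1
  x=-2.711: |R|=0.75788 <1
  x=-1.521: |R|=0.16623 <1
  x=-3.919: |R|=1.19700 >1
  x=-3.765: |R|=1.14775 >1
  x=-3.737: |R|=1.13861 >1
Interval (-3.3333, 0).

z* = -3.3333.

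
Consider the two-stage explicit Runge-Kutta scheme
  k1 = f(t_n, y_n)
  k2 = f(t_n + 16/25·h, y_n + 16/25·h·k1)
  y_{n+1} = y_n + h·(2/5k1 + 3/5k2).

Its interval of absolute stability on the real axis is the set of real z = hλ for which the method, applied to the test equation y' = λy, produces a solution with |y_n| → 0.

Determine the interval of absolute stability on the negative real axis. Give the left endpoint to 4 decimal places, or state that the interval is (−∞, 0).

On y'=λy, z=hλ:
  k1=λy_n ⇒ h·k1=z·y_n;  k2=λ(1+16/25z)y_n ⇒ h·k2=z(1+16/25z)y_n
  y_{n+1}/y_n = 1 + 2/5z + 3/5z(1+16/25z) = 1 + z + 48/125z²
  Hence R(z) = 1 + z + 48/125z².

Find x<0 with |R(x)|<1.
x=-0.75: |R|=0.4660
R=1: x+48/125x²=0 ⇒ x=−125/48=-2.6042; min R=1−1/(4·48/125)=0.3490>−1
Confirm numerically:
  x=-2.460: |R|=0.86381 <1
  x=-1.904: |R|=0.48808 <1
  x=-1.849: |R|=0.46382 <1
  x=-1.216: |R|=0.35180 <1
  x=-2.815: |R|=1.22790 >1
  x=-2.669: |R|=1.06645 >1
So |R|<1 on (-2.6042, 0).

z∈(-2.6042,0).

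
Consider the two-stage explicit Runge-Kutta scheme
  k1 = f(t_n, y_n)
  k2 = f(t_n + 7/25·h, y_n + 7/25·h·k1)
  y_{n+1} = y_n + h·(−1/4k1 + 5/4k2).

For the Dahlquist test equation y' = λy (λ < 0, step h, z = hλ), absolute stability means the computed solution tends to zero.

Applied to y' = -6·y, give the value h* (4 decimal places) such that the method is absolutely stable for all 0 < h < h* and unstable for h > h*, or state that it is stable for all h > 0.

With y'=λy (z=hλ):
  k1=λy_n ⇒ h·k1=z·y_n;  k2=λ(1+7/25z)y_n ⇒ h·k2=z(1+7/25z)y_n
  y_{n+1}/y_n = 1 − 1/4z + 5/4z(1+7/25z) = 1 + z + 7/20z²
  ⇒ R(z) = 1 + z + 7/20z².

Find x<0 with |R(x)|<1.
x=-0.63: |R|=0.5089
R=1: x+7/20x²=0 ⇒ x=−20/7=-2.8571; min R=1−1/(4·7/20)=0.2857>−1
Confirm numerically:
  x=-2.787: |R|=0.93158 <1
  x=-2.402: |R|=0.61736 <1
  x=-2.250: |R|=0.52187 <1
  x=-3.173: |R|=1.35078 >1
  x=-2.913: |R|=1.05695 >1
Stable set (-2.8571, 0).

(-2.8571,0); λ=-6 ⇒ h* = (20/7)/6 = 0.4762.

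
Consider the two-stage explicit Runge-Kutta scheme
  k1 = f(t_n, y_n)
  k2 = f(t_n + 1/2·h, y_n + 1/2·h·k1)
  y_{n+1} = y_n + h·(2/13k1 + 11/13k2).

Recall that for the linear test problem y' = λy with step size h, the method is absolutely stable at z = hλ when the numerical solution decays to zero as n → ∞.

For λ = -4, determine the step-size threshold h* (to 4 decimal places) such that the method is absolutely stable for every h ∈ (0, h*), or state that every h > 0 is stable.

With y'=λy (z=hλ):
  k1=λy_n ⇒ h·k1=z·y_n;  k2=λ(1+1/2z)y_n ⇒ h·k2=z(1+1/2z)y_n
  y_{n+1}/y_n = 1 + 2/13z + 11/13z(1+1/2z) = 1 + z + 11/26z²
  so R(z) = 1 + z + 11/26z².

Find x<0 with |R(x)|<1.
x=-0.97: |R|=0.4281
R=1: x+11/26x²=0 ⇒ x=−26/11=-2.3636; min R=1−1/(4·11/26)=0.4091>−1
Confirm numerically:
  x=-2.038: |R|=0.71923 <1
  x=-1.056: |R|=0.41579 <1
  x=-0.961: |R|=0.42972 <1
  x=-2.872: |R|=1.61770 >1
  x=-2.411: |R|=1.04831 >1
Stable set (-2.3636, 0).

(-2.3636,0); λ=-4 ⇒ h* = (26/11)/4 = 0.5909.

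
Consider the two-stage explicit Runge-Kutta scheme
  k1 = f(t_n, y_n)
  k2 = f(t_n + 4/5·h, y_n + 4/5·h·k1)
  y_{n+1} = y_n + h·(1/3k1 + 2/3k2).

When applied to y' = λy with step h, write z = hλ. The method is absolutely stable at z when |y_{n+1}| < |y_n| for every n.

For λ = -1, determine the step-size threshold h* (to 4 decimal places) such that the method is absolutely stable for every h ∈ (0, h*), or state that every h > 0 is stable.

Test eqn y'=λy, z=hλ:
  k1=λy_n ⇒ h·k1=z·y_n;  k2=λ(1+4/5z)y_n ⇒ h·k2=z(1+4/5z)y_n
  y_{n+1}/y_n = 1 + 1/3z + 2/3z(1+4/5z) = 1 + z + 8/15z²
  Hence R(z) = 1 + z + 8/15z².

Boundary: |R(x)|=1, x<0.
x=-1.05: |R|=0.5380
R=1: x+8/15x²=0 ⇒ x=−15/8=-1.8750; min R=1−1/(4·8/15)=0.5312>−1
Confirm numerically:
  x=-1.524: |R|=0.71471 <1
  x=-0.981: |R|=0.53226 <1
  x=-0.979: |R|=0.53217 <1
  x=-2.293: |R|=1.51119 >1
  x=-2.186: |R|=1.36258 >1
  x=-2.166: |R|=1.33616 >1
Stable set (-1.8750, 0).

(-1.8750,0); λ=-1 ⇒ h* = (15/8)/1 = 1.8750.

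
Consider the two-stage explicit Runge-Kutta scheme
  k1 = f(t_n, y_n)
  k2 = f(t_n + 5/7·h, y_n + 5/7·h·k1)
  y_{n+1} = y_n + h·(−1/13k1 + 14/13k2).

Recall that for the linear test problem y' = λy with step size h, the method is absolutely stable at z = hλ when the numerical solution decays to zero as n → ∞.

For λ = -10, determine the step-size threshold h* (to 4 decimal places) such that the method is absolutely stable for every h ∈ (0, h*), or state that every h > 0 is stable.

(-1.3000,0); λ=-10 ⇒ h* = (13/10)/10 = 0.1300.

On y'=λy, z=hλ:
  k1=λy_n ⇒ h·k1=z·y_n;  k2=λ(1+5/7z)y_n ⇒ h·k2=z(1+5/7z)y_n
  y_{n+1}/y_n = 1 − 1/13z + 14/13z(1+5/7z) = 1 + z + 10/13z²
  R(z) = 1 + z + 10/13z².

Boundary: |R(x)|=1, x<0.
x=-0.79: |R|=0.6901
R=1: x+10/13x²=0 ⇒ x=−13/10=-1.3000; min R=1−1/(4·10/13)=0.6750>−1
Confirm numerically:
  x=-0.968: |R|=0.75279 <1
  x=-0.888: |R|=0.71857 <1
  x=-0.787: |R|=0.68944 <1
  x=-1.672: |R|=1.47845 >1
  x=-1.338: |R|=1.03911 >1
Interval (-1.3000, 0).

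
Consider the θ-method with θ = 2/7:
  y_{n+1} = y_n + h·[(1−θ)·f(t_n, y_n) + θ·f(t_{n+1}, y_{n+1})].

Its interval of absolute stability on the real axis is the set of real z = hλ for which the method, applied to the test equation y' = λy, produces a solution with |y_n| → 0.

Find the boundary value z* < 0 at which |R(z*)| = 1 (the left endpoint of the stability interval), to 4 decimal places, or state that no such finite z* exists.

left endpoint -4.6667.

On y'=λy, z=hλ:
  y_{n+1} = y_n + z·[5/7·y_n + 2/7·y_{n+1}] ⇒ (1 − 2/7z)y_{n+1} = (1 + 5/7z)y_n
  ⇒ R(z) = (1 + 5/7z)/(1 − 2/7z).

Boundary: |R(x)|=1, x<0.
x=-1.09: |R|=0.1688
R=−1: 1+5/7x = −1+2/7x ⇒ -3/7x=2 ⇒ x=2/(-3/7)=-4.6667
Confirm numerically:
  x=-4.301: |R|=0.92969 <1
  x=-2.802: |R|=0.55617 <1
  x=-1.983: |R|=0.26582 <1
  x=-5.175: |R|=1.08790 >1
  x=-5.011: |R|=1.06069 >1
Interval (-4.6667, 0).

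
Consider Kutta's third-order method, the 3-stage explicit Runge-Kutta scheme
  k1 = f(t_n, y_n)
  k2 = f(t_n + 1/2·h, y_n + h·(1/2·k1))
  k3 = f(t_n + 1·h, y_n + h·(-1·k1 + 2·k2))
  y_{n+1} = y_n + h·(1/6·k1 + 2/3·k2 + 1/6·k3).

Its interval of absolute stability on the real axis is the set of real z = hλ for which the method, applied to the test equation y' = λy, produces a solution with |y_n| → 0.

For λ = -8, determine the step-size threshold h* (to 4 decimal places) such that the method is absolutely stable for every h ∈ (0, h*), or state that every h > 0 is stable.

On y'=λy, z=hλ:
  order 3, 3-stage ⇒ R(z)=1+z+z^2/2+z^3/6
  (e.g. R(-1.51)=0.05622, |R|=0.05622)

Boundary: |R(x)|=1, x<0.
x=-1.51: |R|=0.0562
|R(-2.54)|=1.0454 |R(-2.4)|=0.8240 |R(-1.87)|=0.2114
Bisect:
  x_lo=-3.0574 |R|=2.1469  x_hi=-0.0871 |R|=0.9165
  mid=-1.57229 |R|=0.01595 →hi
  mid=-2.31487 |R|=0.70297 →hi
  mid=-2.68616 |R|=1.30873 →lo
  mid=-2.50051 |R|=0.98000 →hi
  mid=-2.59333 |R|=1.13750 →lo
  mid=-2.54692 |R|=1.05708 →lo
  mid=-2.52372 |R|=1.01813 →lo
  ...
  [-2.51284,-2.51266] ⇒ x*=-2.5127
Interval (-2.5127, 0).

(-2.5127,0); λ=-8 ⇒ h* = 0.3141.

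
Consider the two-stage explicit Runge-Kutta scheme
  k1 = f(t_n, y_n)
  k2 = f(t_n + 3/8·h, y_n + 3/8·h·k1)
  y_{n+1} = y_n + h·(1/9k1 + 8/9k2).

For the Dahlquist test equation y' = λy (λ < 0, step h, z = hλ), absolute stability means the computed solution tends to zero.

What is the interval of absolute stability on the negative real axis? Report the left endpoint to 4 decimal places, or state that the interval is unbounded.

With y'=λy (z=hλ):
  k1=λy_n ⇒ h·k1=z·y_n;  k2=λ(1+3/8z)y_n ⇒ h·k2=z(1+3/8z)y_n
  y_{n+1}/y_n = 1 + 1/9z + 8/9z(1+3/8z) = 1 + z + 1/3z²
  Hence R(z) = 1 + z + 1/3z².

Boundary: |R(x)|=1, x<0.
x=-0.72: |R|=0.4528
R=1: x+1/3x²=0 ⇒ x=−3=-3.0000; min R=1−1/(4·1/3)=0.2500>−1
Confirm numerically:
  x=-2.841: |R|=0.84943 <1
  x=-2.508: |R|=0.58869 <1
  x=-1.753: |R|=0.27134 <1
  x=-3.552: |R|=1.65357 >1
  x=-3.346: |R|=1.38591 >1
Interval (-3.0000, 0).

z∈(-3.0000,0).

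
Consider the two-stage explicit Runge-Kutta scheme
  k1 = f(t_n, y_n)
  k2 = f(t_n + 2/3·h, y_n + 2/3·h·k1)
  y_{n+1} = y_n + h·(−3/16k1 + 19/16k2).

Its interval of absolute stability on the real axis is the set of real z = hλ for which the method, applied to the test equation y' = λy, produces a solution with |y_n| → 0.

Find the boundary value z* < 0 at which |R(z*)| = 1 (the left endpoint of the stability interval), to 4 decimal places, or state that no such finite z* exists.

z* = -1.2632.

Test eqn y'=λy, z=hλ:
  k1=λy_n ⇒ h·k1=z·y_n;  k2=λ(1+2/3z)y_n ⇒ h·k2=z(1+2/3z)y_n
  y_{n+1}/y_n = 1 − 3/16z + 19/16z(1+2/3z) = 1 + z + 19/24z²
  R(z) = 1 + z + 19/24z².

Need |R(x)|<1, x<0.
x=-1.65: |R|=1.5053
R=1: x+19/24x²=0 ⇒ x=−24/19=-1.2632; min R=1−1/(4·19/24)=0.6842>−1
Confirm numerically:
  x=-1.070: |R|=0.83638 <1
  x=-0.716: |R|=0.68985 <1
  x=-0.593: |R|=0.68539 <1
  x=-1.814: |R|=1.79106 >1
  x=-1.342: |R|=1.08376 >1
So |R|<1 on (-1.2632, 0).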